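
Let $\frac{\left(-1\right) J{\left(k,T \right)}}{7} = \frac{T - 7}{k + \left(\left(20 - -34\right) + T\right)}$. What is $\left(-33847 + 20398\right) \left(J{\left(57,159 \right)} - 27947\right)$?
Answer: $\frac{16916049091}{45} \approx 3.7591 \cdot 10^{8}$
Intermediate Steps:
$J{\left(k,T \right)} = - \frac{7 \left(-7 + T\right)}{54 + T + k}$ ($J{\left(k,T \right)} = - 7 \frac{T - 7}{k + \left(\left(20 - -34\right) + T\right)} = - 7 \frac{-7 + T}{k + \left(\left(20 + 34\right) + T\right)} = - 7 \frac{-7 + T}{k + \left(54 + T\right)} = - 7 \frac{-7 + T}{54 + T + k} = - \frac{7 \left(-7 + T\right)}{54 + T + k}$)
$\left(-33847 + 20398\right) \left(J{\left(57,159 \right)} - 27947\right) = \left(-33847 + 20398\right) \left(\frac{7 \left(7 - 159\right)}{54 + 159 + 57} - 27947\right) = - 13449 \left(\frac{7 \left(7 - 159\right)}{270} - 27947\right) = - 13449 \left(7 \cdot \frac{1}{270} \left(-152\right) - 27947\right) = - 13449 \left(- \frac{532}{135} - 27947\right) = \left(-13449\right) \left(- \frac{3773377}{135}\right) = \frac{16916049091}{45}$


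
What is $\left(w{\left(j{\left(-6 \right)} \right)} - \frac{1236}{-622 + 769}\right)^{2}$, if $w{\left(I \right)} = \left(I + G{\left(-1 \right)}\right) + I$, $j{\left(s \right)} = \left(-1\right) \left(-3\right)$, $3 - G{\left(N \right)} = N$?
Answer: $\frac{6084}{2401} \approx 2.5339$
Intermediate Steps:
$G{\left(N \right)} = 3 - N$
$j{\left(s \right)} = 3$
$w{\left(I \right)} = 4 + 2 I$ ($w{\left(I \right)} = \left(I + \left(3 - -1\right)\right) + I = \left(I + \left(3 + 1\right)\right) + I = \left(I + 4\right) + I = \left(4 + I\right) + I = 4 + 2 I$)
$\left(w{\left(j{\left(-6 \right)} \right)} - \frac{1236}{-622 + 769}\right)^{2} = \left(\left(4 + 2 \cdot 3\right) - \frac{1236}{-622 + 769}\right)^{2} = \left(\left(4 + 6\right) - \frac{1236}{147}\right)^{2} = \left(10 - \frac{412}{49}\right)^{2} = \left(\frac{78}{49}\right)^{2} = \frac{6084}{2401}$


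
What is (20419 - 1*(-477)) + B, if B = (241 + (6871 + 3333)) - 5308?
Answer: 26033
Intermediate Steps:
B = 5137 (B = (241 + 10204) - 5308 = 10445 - 5308 = 5137)
(20419 - 1*(-477)) + B = (20419 - 1*(-477)) + 5137 = (20419 + 477) + 5137 = 20896 + 5137 = 26033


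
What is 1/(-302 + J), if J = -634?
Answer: -1/936 ≈ -0.0010684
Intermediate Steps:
1/(-302 + J) = 1/(-302 - 634) = 1/(-936) = -1/936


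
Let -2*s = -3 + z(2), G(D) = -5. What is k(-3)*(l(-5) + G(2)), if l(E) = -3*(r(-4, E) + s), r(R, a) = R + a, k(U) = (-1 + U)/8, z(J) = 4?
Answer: -47/4 ≈ -11.750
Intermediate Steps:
k(U) = -⅛ + U/8 (k(U) = (-1 + U)*(⅛) = -⅛ + U/8)
s = -½ (s = -(-3 + 4)/2 = -½*1 = -½ ≈ -0.50000)
l(E) = 27/2 - 3*E (l(E) = -3*((-4 + E) - ½) = -3*(-9/2 + E) = 27/2 - 3*E)
k(-3)*(l(-5) + G(2)) = (-⅛ + (⅛)*(-3))*((27/2 - 3*(-5)) - 5) = (-⅛ - 3/8)*((27/2 + 15) - 5) = -(57/2 - 5)/2 = -½*47/2 = -47/4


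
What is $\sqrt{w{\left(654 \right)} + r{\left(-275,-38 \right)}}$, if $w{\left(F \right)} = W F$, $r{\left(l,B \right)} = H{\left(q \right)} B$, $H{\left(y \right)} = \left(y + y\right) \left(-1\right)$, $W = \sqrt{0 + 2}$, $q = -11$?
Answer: $\sqrt{-836 + 654 \sqrt{2}} \approx 9.4285$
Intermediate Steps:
$W = \sqrt{2} \approx 1.4142$
$H{\left(y \right)} = - 2 y$ ($H{\left(y \right)} = 2 y \left(-1\right) = - 2 y$)
$r{\left(l,B \right)} = 22 B$ ($r{\left(l,B \right)} = \left(-2\right) \left(-11\right) B = 22 B$)
$w{\left(F \right)} = F \sqrt{2}$ ($w{\left(F \right)} = \sqrt{2} F = F \sqrt{2}$)
$\sqrt{w{\left(654 \right)} + r{\left(-275,-38 \right)}} = \sqrt{654 \sqrt{2} + 22 \left(-38\right)} = \sqrt{654 \sqrt{2} - 836} = \sqrt{-836 + 654 \sqrt{2}}$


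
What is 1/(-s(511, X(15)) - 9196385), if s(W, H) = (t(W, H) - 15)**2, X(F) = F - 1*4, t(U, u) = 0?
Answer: -1/9196610 ≈ -1.0874e-7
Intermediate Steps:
X(F) = -4 + F (X(F) = F - 4 = -4 + F)
s(W, H) = 225 (s(W, H) = (0 - 15)**2 = (-15)**2 = 225)
1/(-s(511, X(15)) - 9196385) = 1/(-1*225 - 9196385) = 1/(-225 - 9196385) = 1/(-9196610) = -1/9196610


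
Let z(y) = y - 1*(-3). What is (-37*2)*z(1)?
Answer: -296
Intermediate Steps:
z(y) = 3 + y (z(y) = y + 3 = 3 + y)
(-37*2)*z(1) = (-37*2)*(3 + 1) = -74*4 = -296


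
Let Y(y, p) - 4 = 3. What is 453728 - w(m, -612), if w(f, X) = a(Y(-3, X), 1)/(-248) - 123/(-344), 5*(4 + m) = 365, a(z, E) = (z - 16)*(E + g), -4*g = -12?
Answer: 4838550031/10664 ≈ 4.5373e+5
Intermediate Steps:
g = 3 (g = -¼*(-12) = 3)
Y(y, p) = 7 (Y(y, p) = 4 + 3 = 7)
a(z, E) = (-16 + z)*(3 + E) (a(z, E) = (z - 16)*(E + 3) = (-16 + z)*(3 + E))
m = 69 (m = -4 + (⅕)*365 = -4 + 73 = 69)
w(f, X) = 5361/10664 (w(f, X) = (-48 - 16*1 + 3*7 + 1*7)/(-248) - 123/(-344) = (-48 - 16 + 21 + 7)*(-1/248) - 123*(-1/344) = -36*(-1/248) + 123/344 = 9/62 + 123/344 = 5361/10664)
453728 - w(m, -612) = 453728 - 1*5361/10664 = 453728 - 5361/10664 = 4838550031/10664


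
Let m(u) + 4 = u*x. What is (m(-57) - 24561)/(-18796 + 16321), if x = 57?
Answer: 27814/2475 ≈ 11.238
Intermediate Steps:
m(u) = -4 + 57*u (m(u) = -4 + u*57 = -4 + 57*u)
(m(-57) - 24561)/(-18796 + 16321) = ((-4 + 57*(-57)) - 24561)/(-18796 + 16321) = ((-4 - 3249) - 24561)/(-2475) = (-3253 - 24561)*(-1/2475) = -27814*(-1/2475) = 27814/2475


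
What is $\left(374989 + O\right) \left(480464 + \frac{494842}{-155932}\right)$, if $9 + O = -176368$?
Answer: $\frac{3719963911790718}{38983} \approx 9.5425 \cdot 10^{10}$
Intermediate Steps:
$O = -176377$ ($O = -9 - 176368 = -176377$)
$\left(374989 + O\right) \left(480464 + \frac{494842}{-155932}\right) = \left(374989 - 176377\right) \left(480464 + \frac{494842}{-155932}\right) = 198612 \left(480464 + 494842 \left(- \frac{1}{155932}\right)\right) = 198612 \left(480464 - \frac{247421}{77966}\right) = 198612 \cdot \frac{37459608803}{77966} = \frac{3719963911790718}{38983}$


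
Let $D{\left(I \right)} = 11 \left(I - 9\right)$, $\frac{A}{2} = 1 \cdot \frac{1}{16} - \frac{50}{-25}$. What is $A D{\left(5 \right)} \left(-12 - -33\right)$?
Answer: $- \frac{7623}{2} \approx -3811.5$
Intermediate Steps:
$A = \frac{33}{8}$ ($A = 2 \left(1 \cdot \frac{1}{16} - \frac{50}{-25}\right) = 2 \left(1 \cdot \frac{1}{16} - -2\right) = 2 \left(\frac{1}{16} + 2\right) = 2 \cdot \frac{33}{16} = \frac{33}{8} \approx 4.125$)
$D{\left(I \right)} = -99 + 11 I$ ($D{\left(I \right)} = 11 \left(-9 + I\right) = -99 + 11 I$)
$A D{\left(5 \right)} \left(-12 - -33\right) = \frac{33 \left(-99 + 11 \cdot 5\right)}{8} \left(-12 - -33\right) = \frac{33 \left(-99 + 55\right)}{8} \left(-12 + 33\right) = \frac{33}{8} \left(-44\right) 21 = \left(- \frac{363}{2}\right) 21 = - \frac{7623}{2}$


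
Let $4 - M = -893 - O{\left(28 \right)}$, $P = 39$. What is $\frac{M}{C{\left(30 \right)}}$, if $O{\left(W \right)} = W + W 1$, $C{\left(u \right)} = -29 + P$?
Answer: $\frac{953}{10} \approx 95.3$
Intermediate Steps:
$C{\left(u \right)} = 10$ ($C{\left(u \right)} = -29 + 39 = 10$)
$O{\left(W \right)} = 2 W$ ($O{\left(W \right)} = W + W = 2 W$)
$M = 953$ ($M = 4 - \left(-893 - 2 \cdot 28\right) = 4 - \left(-893 - 56\right) = 4 - -949 = 4 + 949 = 953$)
$\frac{M}{C{\left(30 \right)}} = \frac{953}{10}$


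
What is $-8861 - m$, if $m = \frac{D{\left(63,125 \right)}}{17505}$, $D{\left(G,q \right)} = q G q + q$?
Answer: $- \frac{31219261}{3501} \approx -8917.2$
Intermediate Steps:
$D{\left(G,q \right)} = q + G q^{2}$ ($D{\left(G,q \right)} = G q q + q = G q^{2} + q = q + G q^{2}$)
$m = \frac{196900}{3501}$ ($m = \frac{125 \left(1 + 63 \cdot 125\right)}{17505} = 125 \left(1 + 7875\right) \frac{1}{17505} = 125 \cdot 7876 \cdot \frac{1}{17505} = 984500 \cdot \frac{1}{17505} = \frac{196900}{3501} \approx 56.241$)
$-8861 - m = -8861 - \frac{196900}{3501} = - \frac{31219261}{3501}$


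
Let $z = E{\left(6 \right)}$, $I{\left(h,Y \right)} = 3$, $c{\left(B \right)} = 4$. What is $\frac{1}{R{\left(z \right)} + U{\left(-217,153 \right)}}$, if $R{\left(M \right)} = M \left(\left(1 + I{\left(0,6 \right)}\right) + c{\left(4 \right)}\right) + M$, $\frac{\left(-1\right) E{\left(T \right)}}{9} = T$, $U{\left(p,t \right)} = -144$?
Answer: $- \frac{1}{630} \approx -0.0015873$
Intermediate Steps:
$E{\left(T \right)} = - 9 T$
$z = -54$ ($z = \left(-9\right) 6 = -54$)
$R{\left(M \right)} = 9 M$ ($R{\left(M \right)} = M \left(\left(1 + 3\right) + 4\right) + M = M \left(4 + 4\right) + M = M 8 + M = 8 M + M = 9 M$)
$\frac{1}{R{\left(z \right)} + U{\left(-217,153 \right)}} = \frac{1}{9 \left(-54\right) - 144} = \frac{1}{-486 - 144} = \frac{1}{-630} = - \frac{1}{630}$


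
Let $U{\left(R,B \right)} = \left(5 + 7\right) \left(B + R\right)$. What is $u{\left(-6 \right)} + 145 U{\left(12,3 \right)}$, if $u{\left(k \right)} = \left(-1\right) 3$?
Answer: $26097$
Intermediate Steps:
$U{\left(R,B \right)} = 12 B + 12 R$ ($U{\left(R,B \right)} = 12 \left(B + R\right) = 12 B + 12 R$)
$u{\left(k \right)} = -3$
$u{\left(-6 \right)} + 145 U{\left(12,3 \right)} = -3 + 145 \left(12 \cdot 3 + 12 \cdot 12\right) = -3 + 145 \left(36 + 144\right) = -3 + 145 \cdot 180 = -3 + 26100 = 26097$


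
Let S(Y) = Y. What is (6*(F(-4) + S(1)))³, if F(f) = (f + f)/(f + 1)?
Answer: 10648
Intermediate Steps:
F(f) = 2*f/(1 + f) (F(f) = (2*f)/(1 + f) = 2*f/(1 + f))
(6*(F(-4) + S(1)))³ = (6*(2*(-4)/(1 - 4) + 1))³ = (6*(2*(-4)/(-3) + 1))³ = (6*(2*(-4)*(-⅓) + 1))³ = (6*(8/3 + 1))³ = (6*(11/3))³ = 22³ = 10648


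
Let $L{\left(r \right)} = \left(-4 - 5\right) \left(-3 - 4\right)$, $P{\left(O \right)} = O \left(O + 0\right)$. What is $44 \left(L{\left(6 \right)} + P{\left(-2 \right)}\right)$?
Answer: $2948$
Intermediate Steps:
$P{\left(O \right)} = O^{2}$ ($P{\left(O \right)} = O O = O^{2}$)
$L{\left(r \right)} = 63$ ($L{\left(r \right)} = \left(-9\right) \left(-7\right) = 63$)
$44 \left(L{\left(6 \right)} + P{\left(-2 \right)}\right) = 44 \left(63 + \left(-2\right)^{2}\right) = 44 \left(63 + 4\right) = 44 \cdot 67 = 2948$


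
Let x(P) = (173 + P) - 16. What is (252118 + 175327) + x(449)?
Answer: 428051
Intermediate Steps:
x(P) = 157 + P
(252118 + 175327) + x(449) = (252118 + 175327) + (157 + 449) = 427445 + 606 = 428051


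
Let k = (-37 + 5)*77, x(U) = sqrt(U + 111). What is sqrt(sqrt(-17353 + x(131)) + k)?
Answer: sqrt(-2464 + sqrt(-17353 + 11*sqrt(2))) ≈ 1.3258 + 49.656*I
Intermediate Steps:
x(U) = sqrt(111 + U)
k = -2464 (k = -32*77 = -2464)
sqrt(sqrt(-17353 + x(131)) + k) = sqrt(sqrt(-17353 + sqrt(111 + 131)) - 2464) = sqrt(sqrt(-17353 + sqrt(242)) - 2464) = sqrt(sqrt(-17353 + 11*sqrt(2)) - 2464) = sqrt(-2464 + sqrt(-17353 + 11*sqrt(2)))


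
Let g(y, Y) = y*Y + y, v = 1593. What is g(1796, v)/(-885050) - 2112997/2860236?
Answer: -5029230130657/1265725935900 ≈ -3.9734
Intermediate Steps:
g(y, Y) = y + Y*y (g(y, Y) = Y*y + y = y + Y*y)
g(1796, v)/(-885050) - 2112997/2860236 = (1796*(1 + 1593))/(-885050) - 2112997/2860236 = (1796*1594)*(-1/885050) - 2112997*1/2860236 = 2862824*(-1/885050) - 2112997/2860236 = -1431412/442525 - 2112997/2860236 = -5029230130657/1265725935900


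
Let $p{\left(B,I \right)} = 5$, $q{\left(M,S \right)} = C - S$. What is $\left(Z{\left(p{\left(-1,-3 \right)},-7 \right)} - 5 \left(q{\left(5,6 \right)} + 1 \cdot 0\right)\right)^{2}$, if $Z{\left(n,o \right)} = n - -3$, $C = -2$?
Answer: $2304$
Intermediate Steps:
$q{\left(M,S \right)} = -2 - S$
$Z{\left(n,o \right)} = 3 + n$ ($Z{\left(n,o \right)} = n + 3 = 3 + n$)
$\left(Z{\left(p{\left(-1,-3 \right)},-7 \right)} - 5 \left(q{\left(5,6 \right)} + 1 \cdot 0\right)\right)^{2} = \left(\left(3 + 5\right) - 5 \left(\left(-2 - 6\right) + 1 \cdot 0\right)\right)^{2} = \left(8 - 5 \left(\left(-2 - 6\right) + 0\right)\right)^{2} = \left(8 - 5 \left(-8 + 0\right)\right)^{2} = \left(8 - -40\right)^{2} = \left(8 + 40\right)^{2} = 48^{2} = 2304$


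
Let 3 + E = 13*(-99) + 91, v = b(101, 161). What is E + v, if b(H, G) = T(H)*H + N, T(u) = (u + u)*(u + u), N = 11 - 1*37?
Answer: 4119979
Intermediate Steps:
N = -26 (N = 11 - 37 = -26)
T(u) = 4*u² (T(u) = (2*u)*(2*u) = 4*u²)
b(H, G) = -26 + 4*H³ (b(H, G) = (4*H²)*H - 26 = 4*H³ - 26 = -26 + 4*H³)
v = 4121178 (v = -26 + 4*101³ = -26 + 4*1030301 = -26 + 4121204 = 4121178)
E = -1199 (E = -3 + (13*(-99) + 91) = -3 + (-1287 + 91) = -3 - 1196 = -1199)
E + v = -1199 + 4121178 = 4119979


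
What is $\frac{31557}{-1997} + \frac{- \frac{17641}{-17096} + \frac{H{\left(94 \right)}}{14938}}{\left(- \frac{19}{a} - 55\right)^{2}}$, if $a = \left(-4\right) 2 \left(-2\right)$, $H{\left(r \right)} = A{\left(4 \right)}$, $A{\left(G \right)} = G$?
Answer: $- \frac{14037025591357653}{888313847234429} \approx -15.802$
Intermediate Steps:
$H{\left(r \right)} = 4$
$a = 16$ ($a = \left(-8\right) \left(-2\right) = 16$)
$\frac{31557}{-1997} + \frac{- \frac{17641}{-17096} + \frac{H{\left(94 \right)}}{14938}}{\left(- \frac{19}{a} - 55\right)^{2}} = \frac{31557}{-1997} + \frac{- \frac{17641}{-17096} + \frac{4}{14938}}{\left(- \frac{19}{16} - 55\right)^{2}} = 31557 \left(- \frac{1}{1997}\right) + \frac{\left(-17641\right) \left(- \frac{1}{17096}\right) + 4 \cdot \frac{1}{14938}}{\left(\left(-19\right) \frac{1}{16} - 55\right)^{2}} = - \frac{31557}{1997} + \frac{\frac{17641}{17096} + \frac{2}{7469}}{\left(- \frac{19}{16} - 55\right)^{2}} = - \frac{31557}{1997} + \frac{131794821}{127690024 \left(- \frac{899}{16}\right)^{2}} = - \frac{31557}{1997} + \frac{131794821}{127690024 \cdot \frac{808201}{256}} = - \frac{31557}{1997} + \frac{131794821}{127690024} \cdot \frac{256}{808201} = - \frac{31557}{1997} + \frac{145428768}{444824159857} = - \frac{14037025591357653}{888313847234429}$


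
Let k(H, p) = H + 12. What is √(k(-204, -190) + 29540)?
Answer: 2*√7337 ≈ 171.31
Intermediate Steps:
k(H, p) = 12 + H
√(k(-204, -190) + 29540) = √((12 - 204) + 29540) = √(-192 + 29540) = √29348 = 2*√7337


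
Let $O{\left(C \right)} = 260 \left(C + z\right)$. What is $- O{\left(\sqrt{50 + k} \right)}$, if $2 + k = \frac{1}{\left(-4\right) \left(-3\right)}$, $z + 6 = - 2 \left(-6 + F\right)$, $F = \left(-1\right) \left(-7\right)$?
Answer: $2080 - \frac{130 \sqrt{1731}}{3} \approx 277.1$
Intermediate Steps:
$F = 7$
$z = -8$ ($z = -6 - 2 \left(-6 + 7\right) = -6 - 2 = -8$)
$k = - \frac{23}{12}$ ($k = -2 + \frac{1}{\left(-4\right) \left(-3\right)} = -2 + \frac{1}{12} = - \frac{23}{12} \approx -1.9167$)
$O{\left(C \right)} = -2080 + 260 C$ ($O{\left(C \right)} = 260 \left(C - 8\right) = 260 \left(-8 + C\right) = -2080 + 260 C$)
$- O{\left(\sqrt{50 + k} \right)} = - (-2080 + 260 \sqrt{50 - \frac{23}{12}}) = - (-2080 + 260 \sqrt{\frac{577}{12}}) = - (-2080 + 260 \frac{\sqrt{1731}}{6}) = - (-2080 + \frac{130 \sqrt{1731}}{3}) = 2080 - \frac{130 \sqrt{1731}}{3}$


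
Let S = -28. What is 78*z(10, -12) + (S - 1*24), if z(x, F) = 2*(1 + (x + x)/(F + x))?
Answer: -1456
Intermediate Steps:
z(x, F) = 2 + 4*x/(F + x) (z(x, F) = 2*(1 + (2*x)/(F + x)) = 2*(1 + 2*x/(F + x)) = 2 + 4*x/(F + x))
78*z(10, -12) + (S - 1*24) = 78*(2*(-12 + 3*10)/(-12 + 10)) + (-28 - 1*24) = 78*(2*(-12 + 30)/(-2)) + (-28 - 24) = 78*(2*(-1/2)*18) - 52 = 78*(-18) - 52 = -1404 - 52 = -1456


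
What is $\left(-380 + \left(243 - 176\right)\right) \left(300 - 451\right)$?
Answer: $47263$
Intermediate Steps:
$\left(-380 + \left(243 - 176\right)\right) \left(300 - 451\right) = \left(-380 + 67\right) \left(-151\right) = \left(-313\right) \left(-151\right) = 47263$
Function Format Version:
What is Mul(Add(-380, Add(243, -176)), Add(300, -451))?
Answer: 47263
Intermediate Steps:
Mul(Add(-380, Add(243, -176)), Add(300, -451)) = Mul(Add(-380, 67), -151) = Mul(-313, -151) = 47263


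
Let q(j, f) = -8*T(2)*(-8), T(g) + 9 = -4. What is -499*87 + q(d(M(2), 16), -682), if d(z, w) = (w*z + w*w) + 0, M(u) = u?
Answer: -44245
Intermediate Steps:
T(g) = -13 (T(g) = -9 - 4 = -13)
d(z, w) = w² + w*z (d(z, w) = (w*z + w²) + 0 = (w² + w*z) + 0 = w² + w*z)
q(j, f) = -832 (q(j, f) = -8*(-13)*(-8) = 104*(-8) = -832)
-499*87 + q(d(M(2), 16), -682) = -499*87 - 832 = -43413 - 832 = -44245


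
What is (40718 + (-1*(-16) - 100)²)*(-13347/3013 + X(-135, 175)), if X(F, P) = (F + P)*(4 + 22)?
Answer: 149063144902/3013 ≈ 4.9473e+7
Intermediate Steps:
X(F, P) = 26*F + 26*P (X(F, P) = (F + P)*26 = 26*F + 26*P)
(40718 + (-1*(-16) - 100)²)*(-13347/3013 + X(-135, 175)) = (40718 + (-1*(-16) - 100)²)*(-13347/3013 + (26*(-135) + 26*175)) = (40718 + (16 - 100)²)*(-13347*1/3013 + (-3510 + 4550)) = (40718 + (-84)²)*(-13347/3013 + 1040) = (40718 + 7056)*(3120173/3013) = 47774*(3120173/3013) = 149063144902/3013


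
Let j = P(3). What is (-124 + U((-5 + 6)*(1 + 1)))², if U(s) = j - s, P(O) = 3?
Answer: 15129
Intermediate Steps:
j = 3
U(s) = 3 - s
(-124 + U((-5 + 6)*(1 + 1)))² = (-124 + (3 - (-5 + 6)*(1 + 1)))² = (-124 + (3 - 2))² = (-124 + 1)² = (-123)² = 15129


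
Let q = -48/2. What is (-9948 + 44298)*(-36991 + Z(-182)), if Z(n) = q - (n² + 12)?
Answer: -2409686850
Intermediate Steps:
q = -24 (q = -48*½ = -24)
Z(n) = -36 - n² (Z(n) = -24 - (n² + 12) = -24 - (12 + n²) = -24 + (-12 - n²) = -36 - n²)
(-9948 + 44298)*(-36991 + Z(-182)) = (-9948 + 44298)*(-36991 + (-36 - 1*(-182)²)) = 34350*(-36991 + (-36 - 1*33124)) = 34350*(-36991 + (-36 - 33124)) = 34350*(-36991 - 33160) = 34350*(-70151) = -2409686850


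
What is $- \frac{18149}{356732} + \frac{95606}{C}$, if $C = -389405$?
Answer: $- \frac{41173030937}{138913224460} \approx -0.29639$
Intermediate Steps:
$- \frac{18149}{356732} + \frac{95606}{C} = - \frac{18149}{356732} + \frac{95606}{-389405} = \left(-18149\right) \frac{1}{356732} + 95606 \left(- \frac{1}{389405}\right) = - \frac{18149}{356732} - \frac{95606}{389405} = - \frac{41173030937}{138913224460}$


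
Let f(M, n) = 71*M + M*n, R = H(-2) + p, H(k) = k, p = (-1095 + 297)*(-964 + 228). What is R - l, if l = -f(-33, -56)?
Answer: 586831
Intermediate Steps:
p = 587328 (p = -798*(-736) = 587328)
R = 587326 (R = -2 + 587328 = 587326)
l = 495 (l = -(-33)*(71 - 56) = -(-33)*15 = -1*(-495) = 495)
R - l = 587326 - 1*495 = 587326 - 495 = 586831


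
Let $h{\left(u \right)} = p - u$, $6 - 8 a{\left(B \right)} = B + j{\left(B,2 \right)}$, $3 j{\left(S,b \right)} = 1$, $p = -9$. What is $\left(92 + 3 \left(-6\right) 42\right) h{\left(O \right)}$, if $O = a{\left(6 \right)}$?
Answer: $\frac{17845}{3} \approx 5948.3$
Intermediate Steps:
$j{\left(S,b \right)} = \frac{1}{3}$ ($j{\left(S,b \right)} = \frac{1}{3} \cdot 1 = \frac{1}{3}$)
$a{\left(B \right)} = \frac{17}{24} - \frac{B}{8}$ ($a{\left(B \right)} = \frac{3}{4} - \frac{B + \frac{1}{3}}{8} = \frac{3}{4} - \frac{\frac{1}{3} + B}{8} = \frac{3}{4} - \left(\frac{1}{24} + \frac{B}{8}\right) = \frac{17}{24} - \frac{B}{8}$)
$O = - \frac{1}{24}$ ($O = \frac{17}{24} - \frac{3}{4} = - \frac{1}{24} \approx -0.041667$)
$h{\left(u \right)} = -9 - u$
$\left(92 + 3 \left(-6\right) 42\right) h{\left(O \right)} = \left(92 + 3 \left(-6\right) 42\right) \left(-9 - - \frac{1}{24}\right) = \left(92 - 756\right) \left(-9 + \frac{1}{24}\right) = \left(92 - 756\right) \left(- \frac{215}{24}\right) = \left(-664\right) \left(- \frac{215}{24}\right) = \frac{17845}{3}$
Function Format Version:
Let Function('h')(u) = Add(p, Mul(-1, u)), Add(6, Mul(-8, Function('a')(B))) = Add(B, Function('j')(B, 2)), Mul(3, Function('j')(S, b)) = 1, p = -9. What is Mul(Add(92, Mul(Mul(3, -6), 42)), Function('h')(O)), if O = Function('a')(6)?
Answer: Rational(17845, 3) ≈ 5948.3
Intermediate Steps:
Function('j')(S, b) = Rational(1, 3) (Function('j')(S, b) = Mul(Rational(1, 3), 1) = Rational(1, 3))
Function('a')(B) = Add(Rational(17, 24), Mul(Rational(-1, 8), B)) (Function('a')(B) = Add(Rational(3, 4), Mul(Rational(-1, 8), Add(B, Rational(1, 3)))) = Add(Rational(3, 4), Mul(Rational(-1, 8), Add(Rational(1, 3), B))) = Add(Rational(3, 4), Add(Rational(-1, 24), Mul(Rational(-1, 8), B))) = Add(Rational(17, 24), Mul(Rational(-1, 8), B)))
O = Rational(-1, 24) (O = Add(Rational(17, 24), Mul(Rational(-1, 8), 6)) = Add(Rational(17, 24), Rational(-3, 4)) = Rational(-1, 24) ≈ -0.041667)
Function('h')(u) = Add(-9, Mul(-1, u))
Mul(Add(92, Mul(Mul(3, -6), 42)), Function('h')(O)) = Mul(Add(92, Mul(Mul(3, -6), 42)), Add(-9, Mul(-1, Rational(-1, 24)))) = Mul(Add(92, Mul(-18, 42)), Add(-9, Rational(1, 24))) = Mul(Add(92, -756), Rational(-215, 24)) = Mul(-664, Rational(-215, 24)) = Rational(17845, 3)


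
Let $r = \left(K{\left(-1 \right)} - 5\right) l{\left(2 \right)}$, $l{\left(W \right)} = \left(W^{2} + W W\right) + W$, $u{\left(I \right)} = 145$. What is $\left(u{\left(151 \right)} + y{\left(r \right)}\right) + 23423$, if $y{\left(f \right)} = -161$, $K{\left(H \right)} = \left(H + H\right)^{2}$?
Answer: $23407$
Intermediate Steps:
$K{\left(H \right)} = 4 H^{2}$ ($K{\left(H \right)} = \left(2 H\right)^{2} = 4 H^{2}$)
$l{\left(W \right)} = W + 2 W^{2}$ ($l{\left(W \right)} = \left(W^{2} + W^{2}\right) + W = 2 W^{2} + W = W + 2 W^{2}$)
$r = -10$ ($r = \left(4 \left(-1\right)^{2} - 5\right) 2 \left(1 + 2 \cdot 2\right) = \left(4 \cdot 1 - 5\right) 2 \left(1 + 4\right) = \left(4 - 5\right) 2 \cdot 5 = \left(-1\right) 10 = -10$)
$\left(u{\left(151 \right)} + y{\left(r \right)}\right) + 23423 = \left(145 - 161\right) + 23423 = -16 + 23423 = 23407$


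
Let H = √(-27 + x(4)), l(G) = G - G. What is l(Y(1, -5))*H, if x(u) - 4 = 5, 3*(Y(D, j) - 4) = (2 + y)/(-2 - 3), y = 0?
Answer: 0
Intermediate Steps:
Y(D, j) = 58/15 (Y(D, j) = 4 + ((2 + 0)/(-2 - 3))/3 = 4 + (2/(-5))/3 = 4 + (2*(-⅕))/3 = 4 + (⅓)*(-⅖) = 4 - 2/15 = 58/15)
l(G) = 0
x(u) = 9 (x(u) = 4 + 5 = 9)
H = 3*I*√2 (H = √(-27 + 9) = √(-18) = 3*I*√2 ≈ 4.2426*I)
l(Y(1, -5))*H = 0*(3*I*√2) = 0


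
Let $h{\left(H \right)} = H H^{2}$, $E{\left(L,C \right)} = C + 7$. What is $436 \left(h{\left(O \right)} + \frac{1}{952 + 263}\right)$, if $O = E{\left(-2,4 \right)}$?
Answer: $\frac{705084376}{1215} \approx 5.8032 \cdot 10^{5}$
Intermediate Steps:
$E{\left(L,C \right)} = 7 + C$
$O = 11$ ($O = 7 + 4 = 11$)
$h{\left(H \right)} = H^{3}$
$436 \left(h{\left(O \right)} + \frac{1}{952 + 263}\right) = 436 \left(11^{3} + \frac{1}{952 + 263}\right) = 436 \left(1331 + \frac{1}{1215}\right) = 436 \cdot \frac{1617166}{1215} = \frac{705084376}{1215}$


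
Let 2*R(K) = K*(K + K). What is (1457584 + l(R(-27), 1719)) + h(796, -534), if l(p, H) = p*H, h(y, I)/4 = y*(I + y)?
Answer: 3544943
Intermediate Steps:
R(K) = K² (R(K) = (K*(K + K))/2 = (K*(2*K))/2 = (2*K²)/2 = K²)
h(y, I) = 4*y*(I + y) (h(y, I) = 4*(y*(I + y)) = 4*y*(I + y))
l(p, H) = H*p
(1457584 + l(R(-27), 1719)) + h(796, -534) = (1457584 + 1719*(-27)²) + 4*796*(-534 + 796) = (1457584 + 1719*729) + 4*796*262 = (1457584 + 1253151) + 834208 = 2710735 + 834208 = 3544943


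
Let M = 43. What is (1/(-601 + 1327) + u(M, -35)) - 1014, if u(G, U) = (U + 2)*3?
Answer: -808037/726 ≈ -1113.0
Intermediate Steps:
u(G, U) = 6 + 3*U (u(G, U) = (2 + U)*3 = 6 + 3*U)
(1/(-601 + 1327) + u(M, -35)) - 1014 = (1/(-601 + 1327) + (6 + 3*(-35))) - 1014 = (1/726 + (6 - 105)) - 1014 = (1/726 - 99) - 1014 = -71873/726 - 1014 = -808037/726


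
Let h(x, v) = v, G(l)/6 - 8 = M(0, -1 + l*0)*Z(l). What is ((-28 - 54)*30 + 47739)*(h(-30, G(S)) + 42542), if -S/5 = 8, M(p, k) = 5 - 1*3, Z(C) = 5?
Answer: 1931149350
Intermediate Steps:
M(p, k) = 2 (M(p, k) = 5 - 3 = 2)
S = -40 (S = -5*8 = -40)
G(l) = 108 (G(l) = 48 + 6*(2*5) = 48 + 6*10 = 48 + 60 = 108)
((-28 - 54)*30 + 47739)*(h(-30, G(S)) + 42542) = ((-28 - 54)*30 + 47739)*(108 + 42542) = (-82*30 + 47739)*42650 = (-2460 + 47739)*42650 = 45279*42650 = 1931149350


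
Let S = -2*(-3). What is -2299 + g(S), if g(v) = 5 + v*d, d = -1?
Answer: -2300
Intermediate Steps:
S = 6
g(v) = 5 - v (g(v) = 5 + v*(-1) = 5 - v)
-2299 + g(S) = -2299 + (5 - 1*6) = -2299 + (5 - 6) = -2299 - 1 = -2300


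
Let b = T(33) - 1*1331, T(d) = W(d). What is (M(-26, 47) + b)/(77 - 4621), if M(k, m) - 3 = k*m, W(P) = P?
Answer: 2517/4544 ≈ 0.55392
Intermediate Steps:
T(d) = d
b = -1298 (b = 33 - 1*1331 = 33 - 1331 = -1298)
M(k, m) = 3 + k*m
(M(-26, 47) + b)/(77 - 4621) = ((3 - 26*47) - 1298)/(77 - 4621) = ((3 - 1222) - 1298)/(-4544) = (-1219 - 1298)*(-1/4544) = -2517*(-1/4544) = 2517/4544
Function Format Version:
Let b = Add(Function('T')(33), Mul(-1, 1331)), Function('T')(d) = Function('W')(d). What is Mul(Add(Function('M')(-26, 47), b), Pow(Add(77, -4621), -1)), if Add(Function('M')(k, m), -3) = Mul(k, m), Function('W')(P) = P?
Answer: Rational(2517, 4544) ≈ 0.55392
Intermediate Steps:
Function('T')(d) = d
b = -1298 (b = Add(33, Mul(-1, 1331)) = Add(33, -1331) = -1298)
Function('M')(k, m) = Add(3, Mul(k, m))
Mul(Add(Function('M')(-26, 47), b), Pow(Add(77, -4621), -1)) = Mul(Add(Add(3, Mul(-26, 47)), -1298), Pow(Add(77, -4621), -1)) = Mul(Add(Add(3, -1222), -1298), Pow(-4544, -1)) = Mul(Add(-1219, -1298), Rational(-1, 4544)) = Mul(-2517, Rational(-1, 4544)) = Rational(2517, 4544)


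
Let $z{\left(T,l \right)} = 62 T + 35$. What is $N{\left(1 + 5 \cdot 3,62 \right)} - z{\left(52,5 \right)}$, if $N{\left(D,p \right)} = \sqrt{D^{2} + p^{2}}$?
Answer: $-3259 + 10 \sqrt{41} \approx -3195.0$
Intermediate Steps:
$z{\left(T,l \right)} = 35 + 62 T$
$N{\left(1 + 5 \cdot 3,62 \right)} - z{\left(52,5 \right)} = \sqrt{\left(1 + 5 \cdot 3\right)^{2} + 62^{2}} - \left(35 + 62 \cdot 52\right) = \sqrt{\left(1 + 15\right)^{2} + 3844} - \left(35 + 3224\right) = \sqrt{16^{2} + 3844} - 3259 = \sqrt{256 + 3844} - 3259 = \sqrt{4100} - 3259 = 10 \sqrt{41} - 3259 = -3259 + 10 \sqrt{41}$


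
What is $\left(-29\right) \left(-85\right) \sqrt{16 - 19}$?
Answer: $2465 i \sqrt{3} \approx 4269.5 i$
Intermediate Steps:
$\left(-29\right) \left(-85\right) \sqrt{16 - 19} = 2465 \sqrt{-3} = 2465 i \sqrt{3}$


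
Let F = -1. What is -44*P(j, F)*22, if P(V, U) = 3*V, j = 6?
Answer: -17424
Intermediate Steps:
-44*P(j, F)*22 = -132*6*22 = -44*18*22 = -792*22 = -17424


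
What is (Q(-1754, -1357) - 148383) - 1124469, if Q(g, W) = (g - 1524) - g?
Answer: -1274376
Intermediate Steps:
Q(g, W) = -1524 (Q(g, W) = (-1524 + g) - g = -1524)
(Q(-1754, -1357) - 148383) - 1124469 = (-1524 - 148383) - 1124469 = -149907 - 1124469 = -1274376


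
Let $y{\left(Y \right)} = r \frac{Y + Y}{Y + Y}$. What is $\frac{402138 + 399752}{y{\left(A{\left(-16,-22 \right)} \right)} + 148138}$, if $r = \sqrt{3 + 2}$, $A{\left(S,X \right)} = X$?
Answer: $\frac{118790380820}{21944867039} - \frac{801890 \sqrt{5}}{21944867039} \approx 5.413$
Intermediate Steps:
$r = \sqrt{5} \approx 2.2361$
$y{\left(Y \right)} = \sqrt{5}$ ($y{\left(Y \right)} = \sqrt{5} \frac{Y + Y}{Y + Y} = \sqrt{5} \frac{2 Y}{2 Y} = \sqrt{5} \cdot 2 Y \frac{1}{2 Y} = \sqrt{5} \cdot 1 = \sqrt{5}$)
$\frac{402138 + 399752}{y{\left(A{\left(-16,-22 \right)} \right)} + 148138} = \frac{402138 + 399752}{\sqrt{5} + 148138} = \frac{801890}{148138 + \sqrt{5}}$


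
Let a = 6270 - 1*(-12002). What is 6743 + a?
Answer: 25015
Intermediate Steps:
a = 18272 (a = 6270 + 12002 = 18272)
6743 + a = 6743 + 18272 = 25015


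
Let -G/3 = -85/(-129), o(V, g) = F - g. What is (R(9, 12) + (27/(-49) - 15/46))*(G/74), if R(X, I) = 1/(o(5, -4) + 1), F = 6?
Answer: 1656905/78894508 ≈ 0.021002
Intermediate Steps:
o(V, g) = 6 - g
G = -85/43 (G = -(-255)/(-129) = -(-255)*(-1)/129 = -3*85/129 = -85/43 ≈ -1.9767)
R(X, I) = 1/11 (R(X, I) = 1/((6 - 1*(-4)) + 1) = 1/((6 + 4) + 1) = 1/(10 + 1) = 1/11)
(R(9, 12) + (27/(-49) - 15/46))*(G/74) = (1/11 + (27/(-49) - 15/46))*(-85/43/74) = (1/11 + (27*(-1/49) - 15*1/46))*(-85/43*1/74) = (1/11 + (-27/49 - 15/46))*(-85/3182) = (1/11 - 1977/2254)*(-85/3182) = -19493/24794*(-85/3182) = 1656905/78894508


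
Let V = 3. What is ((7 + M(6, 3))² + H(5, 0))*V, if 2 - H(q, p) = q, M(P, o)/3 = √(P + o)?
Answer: 759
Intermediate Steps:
M(P, o) = 3*√(P + o)
H(q, p) = 2 - q
((7 + M(6, 3))² + H(5, 0))*V = ((7 + 3*√(6 + 3))² + (2 - 1*5))*3 = ((7 + 3*√9)² + (2 - 5))*3 = ((7 + 3*3)² - 3)*3 = ((7 + 9)² - 3)*3 = (16² - 3)*3 = (256 - 3)*3 = 253*3 = 759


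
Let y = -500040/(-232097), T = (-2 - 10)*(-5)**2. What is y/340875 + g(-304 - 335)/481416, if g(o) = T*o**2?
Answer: -5982361096926053/23510950301150 ≈ -254.45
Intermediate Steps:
T = -300 (T = -12*25 = -300)
g(o) = -300*o**2
y = 500040/232097 (y = -500040*(-1/232097) = 500040/232097 ≈ 2.1544)
y/340875 + g(-304 - 335)/481416 = (500040/232097)/340875 - 300*(-304 - 335)**2/481416 = (500040/232097)*(1/340875) - 300*(-639)**2*(1/481416) = 3704/586044925 - 300*408321*(1/481416) = 3704/586044925 - 122496300*1/481416 = 3704/586044925 - 10208025/40118 = -5982361096926053/23510950301150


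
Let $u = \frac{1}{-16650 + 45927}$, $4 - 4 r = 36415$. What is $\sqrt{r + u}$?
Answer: $\frac{i \sqrt{3467713754279}}{19518} \approx 95.408 i$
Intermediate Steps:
$r = - \frac{36411}{4}$ ($r = 1 - \frac{36415}{4} = - \frac{36411}{4} \approx -9102.8$)
$u = \frac{1}{29277} \approx 3.4156 \cdot 10^{-5}$
$\sqrt{r + u} = \sqrt{- \frac{36411}{4} + \frac{1}{29277}} = \sqrt{- \frac{1066004843}{117108}} = \frac{i \sqrt{3467713754279}}{19518}$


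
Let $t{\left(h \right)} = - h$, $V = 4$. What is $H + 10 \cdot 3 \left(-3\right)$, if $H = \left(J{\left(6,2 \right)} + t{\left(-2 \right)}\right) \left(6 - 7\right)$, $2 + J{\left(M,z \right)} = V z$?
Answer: $-98$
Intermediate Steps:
$J{\left(M,z \right)} = -2 + 4 z$
$H = -8$ ($H = \left(\left(-2 + 4 \cdot 2\right) - -2\right) \left(6 - 7\right) = \left(\left(-2 + 8\right) + 2\right) \left(-1\right) = \left(6 + 2\right) \left(-1\right) = 8 \left(-1\right) = -8$)
$H + 10 \cdot 3 \left(-3\right) = -8 + 10 \cdot 3 \left(-3\right) = -8 + 10 \left(-9\right) = -8 - 90 = -98$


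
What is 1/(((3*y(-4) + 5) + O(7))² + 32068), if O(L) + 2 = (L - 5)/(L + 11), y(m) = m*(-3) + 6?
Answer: 81/2861704 ≈ 2.8305e-5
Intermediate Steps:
y(m) = 6 - 3*m (y(m) = -3*m + 6 = 6 - 3*m)
O(L) = -2 + (-5 + L)/(11 + L) (O(L) = -2 + (L - 5)/(L + 11) = -2 + (-5 + L)/(11 + L))
1/(((3*y(-4) + 5) + O(7))² + 32068) = 1/(((3*(6 - 3*(-4)) + 5) + (-27 - 1*7)/(11 + 7))² + 32068) = 1/(((3*(6 + 12) + 5) + (-27 - 7)/18)² + 32068) = 1/(((3*18 + 5) + (1/18)*(-34))² + 32068) = 1/(((54 + 5) - 17/9)² + 32068) = 1/((59 - 17/9)² + 32068) = 1/((514/9)² + 32068) = 1/(264196/81 + 32068) = 1/(2861704/81) = 81/2861704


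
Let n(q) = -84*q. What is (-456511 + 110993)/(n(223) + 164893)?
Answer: -345518/146161 ≈ -2.3640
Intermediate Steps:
(-456511 + 110993)/(n(223) + 164893) = (-456511 + 110993)/(-84*223 + 164893) = -345518/(-18732 + 164893) = -345518/146161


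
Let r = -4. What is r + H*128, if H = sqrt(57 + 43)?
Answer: 1276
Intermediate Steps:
H = 10 (H = sqrt(100) = 10)
r + H*128 = -4 + 10*128 = -4 + 1280 = 1276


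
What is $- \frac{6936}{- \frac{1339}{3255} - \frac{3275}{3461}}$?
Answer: $\frac{19534472370}{3823601} \approx 5108.9$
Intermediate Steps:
$- \frac{6936}{- \frac{1339}{3255} - \frac{3275}{3461}} = - \frac{6936}{- \frac{15294404}{11265555}} = \left(-6936\right) \left(- \frac{11265555}{15294404}\right) = \frac{19534472370}{3823601}$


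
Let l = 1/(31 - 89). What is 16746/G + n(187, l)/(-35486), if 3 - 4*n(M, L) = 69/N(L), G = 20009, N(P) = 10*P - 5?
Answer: 10803033077/12909806800 ≈ 0.83681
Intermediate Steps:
N(P) = -5 + 10*P
l = -1/58 (l = 1/(-58) = -1/58 ≈ -0.017241)
n(M, L) = ¾ - 69/(4*(-5 + 10*L))
16746/G + n(187, l)/(-35486) = 16746/20009 + (3*(-14 + 5*(-1/58))/(10*(-1 + 2*(-1/58))))/(-35486) = 16746*(1/20009) + (3*(-14 - 5/58)/(10*(-1 - 1/29)))*(-1/35486) = 16746/20009 + ((3/10)*(-817/58)/(-30/29))*(-1/35486) = 16746/20009 + ((3/10)*(-29/30)*(-817/58))*(-1/35486) = 16746/20009 + (817/200)*(-1/35486) = 16746/20009 - 817/7097200 = 10803033077/12909806800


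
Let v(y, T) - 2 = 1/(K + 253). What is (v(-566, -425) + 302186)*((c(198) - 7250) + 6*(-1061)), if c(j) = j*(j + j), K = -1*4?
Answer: 4875261923896/249 ≈ 1.9579e+10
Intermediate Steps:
K = -4
v(y, T) = 499/249 (v(y, T) = 2 + 1/(-4 + 253) = 2 + 1/249 = 499/249)
c(j) = 2*j² (c(j) = j*(2*j) = 2*j²)
(v(-566, -425) + 302186)*((c(198) - 7250) + 6*(-1061)) = (499/249 + 302186)*((2*198² - 7250) + 6*(-1061)) = 75244813*((2*39204 - 7250) - 6366)/249 = 75244813*((78408 - 7250) - 6366)/249 = 75244813*(71158 - 6366)/249 = (75244813/249)*64792 = 4875261923896/249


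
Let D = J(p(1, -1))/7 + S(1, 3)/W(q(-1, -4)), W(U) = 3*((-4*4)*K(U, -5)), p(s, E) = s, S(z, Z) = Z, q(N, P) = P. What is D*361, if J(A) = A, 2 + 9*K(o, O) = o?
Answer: 19133/224 ≈ 85.415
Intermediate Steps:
K(o, O) = -2/9 + o/9
W(U) = 32/3 - 16*U/3 (W(U) = 3*((-4*4)*(-2/9 + U/9)) = 3*(-16*(-2/9 + U/9)) = 3*(32/9 - 16*U/9) = 32/3 - 16*U/3)
D = 53/224 (D = 1/7 + 3/(32/3 - 16/3*(-4)) = 1*(⅐) + 3/(32/3 + 64/3) = ⅐ + 3/32 = 53/224 ≈ 0.23661)
D*361 = (53/224)*361 = 19133/224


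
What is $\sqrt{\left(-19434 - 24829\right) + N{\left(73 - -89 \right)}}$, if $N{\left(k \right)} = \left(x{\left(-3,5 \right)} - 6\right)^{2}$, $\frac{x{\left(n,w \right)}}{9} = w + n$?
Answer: $i \sqrt{44119} \approx 210.05 i$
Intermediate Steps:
$x{\left(n,w \right)} = 9 n + 9 w$ ($x{\left(n,w \right)} = 9 \left(w + n\right) = 9 \left(n + w\right) = 9 n + 9 w$)
$N{\left(k \right)} = 144$ ($N{\left(k \right)} = \left(\left(9 \left(-3\right) + 9 \cdot 5\right) - 6\right)^{2} = \left(\left(-27 + 45\right) - 6\right)^{2} = \left(18 - 6\right)^{2} = 12^{2} = 144$)
$\sqrt{\left(-19434 - 24829\right) + N{\left(73 - -89 \right)}} = \sqrt{\left(-19434 - 24829\right) + 144} = \sqrt{-44263 + 144} = \sqrt{-44119} = i \sqrt{44119}$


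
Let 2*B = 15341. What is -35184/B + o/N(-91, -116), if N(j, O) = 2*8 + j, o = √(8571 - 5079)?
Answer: -70368/15341 - 2*√97/25 ≈ -5.3748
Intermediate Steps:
B = 15341/2 (B = (½)*15341 = 15341/2 ≈ 7670.5)
o = 6*√97 (o = √3492 = 6*√97 ≈ 59.093)
N(j, O) = 16 + j
-35184/B + o/N(-91, -116) = -35184/15341/2 + (6*√97)/(16 - 91) = -35184*2/15341 + (6*√97)/(-75) = -70368/15341 + (6*√97)*(-1/75) = -70368/15341 - 2*√97/25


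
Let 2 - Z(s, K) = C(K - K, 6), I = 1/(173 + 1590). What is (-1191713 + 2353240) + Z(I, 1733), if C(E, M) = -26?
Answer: 1161555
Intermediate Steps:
I = 1/1763 ≈ 0.00056721
Z(s, K) = 28 (Z(s, K) = 2 - 1*(-26) = 2 + 26 = 28)
(-1191713 + 2353240) + Z(I, 1733) = (-1191713 + 2353240) + 28 = 1161527 + 28 = 1161555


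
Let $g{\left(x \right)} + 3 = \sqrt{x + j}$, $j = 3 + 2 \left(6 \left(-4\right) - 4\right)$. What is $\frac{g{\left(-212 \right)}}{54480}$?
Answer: $- \frac{1}{18160} + \frac{i \sqrt{265}}{54480} \approx -5.5066 \cdot 10^{-5} + 0.0002988 i$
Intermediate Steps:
$j = -53$ ($j = 3 + 2 \left(-24 - 4\right) = 3 + 2 \left(-28\right) = 3 - 56 = -53$)
$g{\left(x \right)} = -3 + \sqrt{-53 + x}$ ($g{\left(x \right)} = -3 + \sqrt{x - 53} = -3 + \sqrt{-53 + x}$)
$\frac{g{\left(-212 \right)}}{54480} = \frac{-3 + \sqrt{-53 - 212}}{54480} = \left(-3 + \sqrt{-265}\right) \frac{1}{54480} = \left(-3 + i \sqrt{265}\right) \frac{1}{54480} = - \frac{1}{18160} + \frac{i \sqrt{265}}{54480}$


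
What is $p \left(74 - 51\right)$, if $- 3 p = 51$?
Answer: $-391$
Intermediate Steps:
$p = -17$ ($p = \left(- \frac{1}{3}\right) 51 = -17$)
$p \left(74 - 51\right) = - 17 \left(74 - 51\right) = \left(-17\right) 23 = -391$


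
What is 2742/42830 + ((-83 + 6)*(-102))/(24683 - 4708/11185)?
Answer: 2259741631887/5912138565505 ≈ 0.38222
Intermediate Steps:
2742/42830 + ((-83 + 6)*(-102))/(24683 - 4708/11185) = 2742*(1/42830) + (-77*(-102))/(24683 - 4708*1/11185) = 1371/21415 + 7854/(24683 - 4708/11185) = 1371/21415 + 7854/(276074647/11185) = 1371/21415 + 7854*(11185/276074647) = 1371/21415 + 87846990/276074647 = 2259741631887/5912138565505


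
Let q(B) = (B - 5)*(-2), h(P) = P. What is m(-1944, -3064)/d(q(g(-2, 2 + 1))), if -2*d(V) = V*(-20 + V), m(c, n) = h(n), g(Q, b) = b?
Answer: -383/4 ≈ -95.750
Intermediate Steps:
m(c, n) = n
q(B) = 10 - 2*B (q(B) = (-5 + B)*(-2) = 10 - 2*B)
d(V) = -V*(-20 + V)/2
m(-1944, -3064)/d(q(g(-2, 2 + 1))) = -3064*2/((10 - 2*(2 + 1))*(20 - (10 - 2*(2 + 1)))) = -3064*2/((10 - 2*3)*(20 - (10 - 2*3))) = -3064*2/((10 - 6)*(20 - (10 - 6))) = -3064*1/(2*(20 - 1*4)) = -3064*1/(2*(20 - 4)) = -3064/((½)*4*16) = -3064/32 = -3064*1/32 = -383/4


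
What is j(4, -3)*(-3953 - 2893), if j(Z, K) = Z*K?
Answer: 82152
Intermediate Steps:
j(Z, K) = K*Z
j(4, -3)*(-3953 - 2893) = (-3*4)*(-3953 - 2893) = -12*(-6846) = 82152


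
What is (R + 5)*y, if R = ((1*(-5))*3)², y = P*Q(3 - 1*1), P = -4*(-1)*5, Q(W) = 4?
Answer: 18400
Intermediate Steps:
P = 20 (P = 4*5 = 20)
y = 80 (y = 20*4 = 80)
R = 225 (R = (-5*3)² = (-15)² = 225)
(R + 5)*y = (225 + 5)*80 = 230*80 = 18400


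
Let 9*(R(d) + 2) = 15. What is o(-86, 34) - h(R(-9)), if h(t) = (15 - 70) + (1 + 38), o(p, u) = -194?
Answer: -178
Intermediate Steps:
R(d) = -⅓ (R(d) = -2 + (⅑)*15 = -2 + 5/3 = -⅓)
h(t) = -16 (h(t) = -55 + 39 = -16)
o(-86, 34) - h(R(-9)) = -194 - 1*(-16) = -194 + 16 = -178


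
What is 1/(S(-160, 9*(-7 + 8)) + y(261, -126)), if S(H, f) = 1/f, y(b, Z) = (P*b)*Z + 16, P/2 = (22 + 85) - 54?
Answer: -9/31373099 ≈ -2.8687e-7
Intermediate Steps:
P = 106 (P = 2*((22 + 85) - 54) = 2*(107 - 54) = 2*53 = 106)
y(b, Z) = 16 + 106*Z*b (y(b, Z) = (106*b)*Z + 16 = 106*Z*b + 16 = 16 + 106*Z*b)
1/(S(-160, 9*(-7 + 8)) + y(261, -126)) = 1/(1/(9*(-7 + 8)) + (16 + 106*(-126)*261)) = 1/(1/(9*1) + (16 - 3485916)) = 1/(1/9 - 3485900) = 1/(⅑ - 3485900) = 1/(-31373099/9) = -9/31373099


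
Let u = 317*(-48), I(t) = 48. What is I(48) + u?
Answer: -15168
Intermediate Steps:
u = -15216
I(48) + u = 48 - 15216 = -15168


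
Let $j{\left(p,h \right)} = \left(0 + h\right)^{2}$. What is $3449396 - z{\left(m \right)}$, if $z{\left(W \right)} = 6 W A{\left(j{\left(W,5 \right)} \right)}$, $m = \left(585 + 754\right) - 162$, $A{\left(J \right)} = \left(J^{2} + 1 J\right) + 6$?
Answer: $-1183276$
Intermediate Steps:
$j{\left(p,h \right)} = h^{2}$
$A{\left(J \right)} = 6 + J + J^{2}$ ($A{\left(J \right)} = \left(J^{2} + J\right) + 6 = \left(J + J^{2}\right) + 6 = 6 + J + J^{2}$)
$m = 1177$ ($m = 1339 - 162 = 1177$)
$z{\left(W \right)} = 3936 W$ ($z{\left(W \right)} = 6 W \left(6 + 5^{2} + \left(5^{2}\right)^{2}\right) = 6 W \left(6 + 25 + 25^{2}\right) = 6 W \left(6 + 25 + 625\right) = 6 W 656 = 3936 W$)
$3449396 - z{\left(m \right)} = 3449396 - 3936 \cdot 1177 = 3449396 - 4632672 = -1183276$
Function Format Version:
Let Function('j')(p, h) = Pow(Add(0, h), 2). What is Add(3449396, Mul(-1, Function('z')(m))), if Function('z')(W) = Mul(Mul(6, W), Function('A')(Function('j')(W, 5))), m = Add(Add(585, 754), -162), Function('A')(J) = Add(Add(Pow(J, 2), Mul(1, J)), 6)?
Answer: -1183276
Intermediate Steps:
Function('j')(p, h) = Pow(h, 2)
Function('A')(J) = Add(6, J, Pow(J, 2)) (Function('A')(J) = Add(Add(Pow(J, 2), J), 6) = Add(Add(J, Pow(J, 2)), 6) = Add(6, J, Pow(J, 2)))
m = 1177 (m = Add(1339, -162) = 1177)
Function('z')(W) = Mul(3936, W) (Function('z')(W) = Mul(Mul(6, W), Add(6, Pow(5, 2), Pow(Pow(5, 2), 2))) = Mul(Mul(6, W), Add(6, 25, Pow(25, 2))) = Mul(Mul(6, W), Add(6, 25, 625)) = Mul(Mul(6, W), 656) = Mul(3936, W))
Add(3449396, Mul(-1, Function('z')(m))) = Add(3449396, Mul(-1, Mul(3936, 1177))) = Add(3449396, Mul(-1, 4632672)) = Add(3449396, -4632672) = -1183276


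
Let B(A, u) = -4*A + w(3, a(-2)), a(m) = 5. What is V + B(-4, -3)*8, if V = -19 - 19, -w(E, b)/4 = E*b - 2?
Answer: -326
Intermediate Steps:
w(E, b) = 8 - 4*E*b (w(E, b) = -4*(E*b - 2) = -4*(-2 + E*b) = 8 - 4*E*b)
B(A, u) = -52 - 4*A (B(A, u) = -4*A + (8 - 4*3*5) = -4*A + (8 - 60) = -4*A - 52 = -52 - 4*A)
V = -38
V + B(-4, -3)*8 = -38 + (-52 - 4*(-4))*8 = -38 + (-52 + 16)*8 = -38 - 36*8 = -38 - 288 = -326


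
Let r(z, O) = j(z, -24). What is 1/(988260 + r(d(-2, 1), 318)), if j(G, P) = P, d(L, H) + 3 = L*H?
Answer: 1/988236 ≈ 1.0119e-6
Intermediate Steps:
d(L, H) = -3 + H*L (d(L, H) = -3 + L*H = -3 + H*L)
r(z, O) = -24
1/(988260 + r(d(-2, 1), 318)) = 1/(988260 - 24) = 1/988236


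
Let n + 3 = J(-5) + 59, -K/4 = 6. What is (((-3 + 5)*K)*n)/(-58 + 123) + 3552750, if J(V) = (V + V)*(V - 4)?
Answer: 230921742/65 ≈ 3.5526e+6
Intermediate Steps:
K = -24 (K = -4*6 = -24)
J(V) = 2*V*(-4 + V) (J(V) = (2*V)*(-4 + V) = 2*V*(-4 + V))
n = 146 (n = -3 + (2*(-5)*(-4 - 5) + 59) = -3 + (2*(-5)*(-9) + 59) = -3 + (90 + 59) = -3 + 149 = 146)
(((-3 + 5)*K)*n)/(-58 + 123) + 3552750 = (((-3 + 5)*(-24))*146)/(-58 + 123) + 3552750 = ((2*(-24))*146)/65 + 3552750 = -48*146*(1/65) + 3552750 = -7008*1/65 + 3552750 = -7008/65 + 3552750 = 230921742/65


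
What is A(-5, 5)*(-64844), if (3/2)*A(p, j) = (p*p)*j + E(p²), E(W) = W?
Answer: -6484400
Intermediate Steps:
A(p, j) = 2*p²/3 + 2*j*p²/3 (A(p, j) = 2*((p*p)*j + p²)/3 = 2*(p²*j + p²)/3 = 2*(j*p² + p²)/3 = 2*(p² + j*p²)/3 = 2*p²/3 + 2*j*p²/3)
A(-5, 5)*(-64844) = ((⅔)*(-5)²*(1 + 5))*(-64844) = ((⅔)*25*6)*(-64844) = 100*(-64844) = -6484400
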